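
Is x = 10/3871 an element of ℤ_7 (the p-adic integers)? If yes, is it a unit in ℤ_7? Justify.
x ∉ ℤ_7 (v_7(x) = -2 < 0)

ℤ_7 = {x ∈ ℚ_7 : v_7(x) ≥ 0} and ℤ_7^× = {x ∈ ℤ_7 : v_7(x) = 0}. Here v_7(10/3871) = v_7(num) − v_7(den) = -2; compare against these criteria.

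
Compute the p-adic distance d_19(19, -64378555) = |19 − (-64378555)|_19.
d_19(19, -64378555) = 1/2476099

Step 1 — x − y = 19 − (-64378555) = 64378574. Step 2 — v_19(64378574) = 5 (factor: 64378574 = (19^5 · 26); the sign does not affect v_p). Step 3 — |x − y|_19 = 19^{-5} = 1/2476099.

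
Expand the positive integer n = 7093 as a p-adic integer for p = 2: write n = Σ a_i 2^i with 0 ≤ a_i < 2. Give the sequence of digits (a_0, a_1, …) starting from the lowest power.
(a_0, a_1, …) = (1, 0, 1, 0, 1, 1, 0, 1, 1, 1, 0, 1, 1)

Repeated division by 2 gives the digits low-to-high: 7093 = 1 + 1·2^2 + 1·2^4 + 1·2^5 + 1·2^7 + 1·2^8 + 1·2^9 + 1·2^11 + 1·2^12. Digit sequence: (1, 0, 1, 0, 1, 1, 0, 1, 1, 1, 0, 1, 1).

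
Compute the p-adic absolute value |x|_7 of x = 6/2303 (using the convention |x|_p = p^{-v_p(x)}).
|6/2303|_7 = 49

Step 1 — compute v_7(x) by factoring powers of 7 out of the numerator and denominator: v_7(6/2303) = -2. Step 2 — apply |x|_p = p^{-v_p(x)} = 7^{2} = 49.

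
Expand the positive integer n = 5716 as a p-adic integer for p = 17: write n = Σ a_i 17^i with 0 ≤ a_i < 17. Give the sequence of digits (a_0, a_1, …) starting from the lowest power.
(a_0, a_1, …) = (4, 13, 2, 1)

Repeated division by 17 gives the digits low-to-high: 5716 = 4 + 13·17^1 + 2·17^2 + 1·17^3. Digit sequence: (4, 13, 2, 1).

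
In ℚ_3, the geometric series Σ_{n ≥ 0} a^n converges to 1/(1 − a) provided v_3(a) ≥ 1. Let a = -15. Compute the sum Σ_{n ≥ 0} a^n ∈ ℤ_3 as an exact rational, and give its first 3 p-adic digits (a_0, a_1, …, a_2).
Σ a^n = 1/(1 − a) = 1/16;  first 3 digits = (1, 1, 2)

v_3(a) = 1 ≥ 1, so the series converges in ℤ_3 to 1/(1 − a) = 1/(1 − (-15)) = 1/16. Expand this rational in ℤ_3: compute digits iteratively via d_i = x_i mod 3, x_{i+1} = (x_i − d_i)/3. The first 3 digits are (1, 1, 2).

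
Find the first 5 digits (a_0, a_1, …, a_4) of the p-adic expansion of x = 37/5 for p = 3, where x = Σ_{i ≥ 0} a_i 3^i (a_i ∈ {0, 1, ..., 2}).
(a_0, …, a_4) = (2, 0, 0, 2, 0)

v_3(37/5) = 0 (numerator and denominator both coprime to 3), so x ∈ ℤ_3^×. Compute digits iteratively via a_i = x_i mod 3, x_{i+1} = (x_i − a_i)/3, with x_0 = x:
  x_0 = 37/5;  a_0 = 2;  x_1 = (x_0 − 2)/3 = 9/5
  x_1 = 9/5;  a_1 = 0;  x_2 = (x_1 − 0)/3 = 3/5
  x_2 = 3/5;  a_2 = 0;  x_3 = (x_2 − 0)/3 = 1/5
  x_3 = 1/5;  a_3 = 2;  x_4 = (x_3 − 2)/3 = -3/5
  x_4 = -3/5;  a_4 = 0;  x_5 = (x_4 − 0)/3 = -1/5
Digits: (2, 0, 0, 2, 0).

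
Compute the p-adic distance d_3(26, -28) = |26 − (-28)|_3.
d_3(26, -28) = 1/27

Step 1 — x − y = 26 − (-28) = 54. Step 2 — v_3(54) = 3 (factor: 54 = (3^3 · 2); the sign does not affect v_p). Step 3 — |x − y|_3 = 3^{-3} = 1/27.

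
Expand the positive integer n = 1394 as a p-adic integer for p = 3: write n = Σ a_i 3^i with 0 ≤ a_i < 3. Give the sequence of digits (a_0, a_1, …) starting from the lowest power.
(a_0, a_1, …) = (2, 2, 1, 0, 2, 2, 1)

Repeated division by 3 gives the digits low-to-high: 1394 = 2 + 2·3^1 + 1·3^2 + 2·3^4 + 2·3^5 + 1·3^6. Digit sequence: (2, 2, 1, 0, 2, 2, 1).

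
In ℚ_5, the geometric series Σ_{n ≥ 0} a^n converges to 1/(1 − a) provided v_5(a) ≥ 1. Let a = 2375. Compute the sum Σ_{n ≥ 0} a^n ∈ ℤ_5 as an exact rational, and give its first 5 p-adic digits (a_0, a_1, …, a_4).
Σ a^n = 1/(1 − a) = -1/2374;  first 5 digits = (1, 0, 0, 4, 3)

v_5(a) = 3 ≥ 1, so the series converges in ℤ_5 to 1/(1 − a) = 1/(1 − 2375) = -1/2374. Expand this rational in ℤ_5: compute digits iteratively via d_i = x_i mod 5, x_{i+1} = (x_i − d_i)/5. The first 5 digits are (1, 0, 0, 4, 3).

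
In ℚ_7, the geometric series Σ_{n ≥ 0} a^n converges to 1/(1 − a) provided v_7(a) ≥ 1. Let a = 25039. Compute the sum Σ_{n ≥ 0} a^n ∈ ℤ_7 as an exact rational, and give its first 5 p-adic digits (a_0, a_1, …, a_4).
Σ a^n = 1/(1 − a) = -1/25038;  first 5 digits = (1, 0, 0, 3, 3)

v_7(a) = 3 ≥ 1, so the series converges in ℤ_7 to 1/(1 − a) = 1/(1 − 25039) = -1/25038. Expand this rational in ℤ_7: compute digits iteratively via d_i = x_i mod 7, x_{i+1} = (x_i − d_i)/7. The first 5 digits are (1, 0, 0, 3, 3).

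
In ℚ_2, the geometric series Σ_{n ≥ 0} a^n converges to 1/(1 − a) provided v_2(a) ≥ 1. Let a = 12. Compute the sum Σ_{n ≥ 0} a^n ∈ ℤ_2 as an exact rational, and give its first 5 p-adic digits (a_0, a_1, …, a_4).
Σ a^n = 1/(1 − a) = -1/11;  first 5 digits = (1, 0, 1, 1, 1)

v_2(a) = 2 ≥ 1, so the series converges in ℤ_2 to 1/(1 − a) = 1/(1 − 12) = -1/11. Expand this rational in ℤ_2: compute digits iteratively via d_i = x_i mod 2, x_{i+1} = (x_i − d_i)/2. The first 5 digits are (1, 0, 1, 1, 1).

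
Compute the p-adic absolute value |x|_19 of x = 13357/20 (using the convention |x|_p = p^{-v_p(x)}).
|13357/20|_19 = 1/361

Step 1 — compute v_19(x) by factoring powers of 19 out of the numerator and denominator: v_19(13357/20) = 2. Step 2 — apply |x|_p = p^{-v_p(x)} = 19^{-2} = 1/361.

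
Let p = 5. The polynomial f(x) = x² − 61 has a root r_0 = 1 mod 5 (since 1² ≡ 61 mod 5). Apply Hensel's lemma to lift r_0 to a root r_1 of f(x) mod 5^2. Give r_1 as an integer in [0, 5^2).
r_1 = 6 (mod 25)

Hensel's recurrence: r_{i+1} = r_i − f(r_i)·(f′(r_i))^{-1} mod 5^{i+2}, with f′(x) = 2x. Iterate:
  r_0 = 1 (mod 5)
  r_1 = 6 (mod 25)
Final: r_1 = 6, and one checks f(r_1) ≡ 0 mod 5^2.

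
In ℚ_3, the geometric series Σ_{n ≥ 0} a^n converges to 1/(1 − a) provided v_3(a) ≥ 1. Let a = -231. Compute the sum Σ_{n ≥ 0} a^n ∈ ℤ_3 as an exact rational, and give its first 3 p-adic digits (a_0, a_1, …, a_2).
Σ a^n = 1/(1 − a) = 1/232;  first 3 digits = (1, 1, 2)

v_3(a) = 1 ≥ 1, so the series converges in ℤ_3 to 1/(1 − a) = 1/(1 − (-231)) = 1/232. Expand this rational in ℤ_3: compute digits iteratively via d_i = x_i mod 3, x_{i+1} = (x_i − d_i)/3. The first 3 digits are (1, 1, 2).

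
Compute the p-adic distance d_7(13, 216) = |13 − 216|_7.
d_7(13, 216) = 1/7

Step 1 — x − y = 13 − 216 = -203. Step 2 — v_7(-203) = 1 (factor: -203 = −(7^1 · 29); the sign does not affect v_p). Step 3 — |x − y|_7 = 7^{-1} = 1/7.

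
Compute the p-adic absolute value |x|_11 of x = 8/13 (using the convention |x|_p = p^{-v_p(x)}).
|8/13|_11 = 1

Step 1 — compute v_11(x) by factoring powers of 11 out of the numerator and denominator: v_11(8/13) = 0. Step 2 — apply |x|_p = p^{-v_p(x)} = 11^{0} = 1.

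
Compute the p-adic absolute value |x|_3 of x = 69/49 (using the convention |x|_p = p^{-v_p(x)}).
|69/49|_3 = 1/3

Step 1 — compute v_3(x) by factoring powers of 3 out of the numerator and denominator: v_3(69/49) = 1. Step 2 — apply |x|_p = p^{-v_p(x)} = 3^{-1} = 1/3.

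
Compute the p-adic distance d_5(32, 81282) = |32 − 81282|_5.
d_5(32, 81282) = 1/3125

Step 1 — x − y = 32 − 81282 = -81250. Step 2 — v_5(-81250) = 5 (factor: -81250 = −(5^5 · 26); the sign does not affect v_p). Step 3 — |x − y|_5 = 5^{-5} = 1/3125.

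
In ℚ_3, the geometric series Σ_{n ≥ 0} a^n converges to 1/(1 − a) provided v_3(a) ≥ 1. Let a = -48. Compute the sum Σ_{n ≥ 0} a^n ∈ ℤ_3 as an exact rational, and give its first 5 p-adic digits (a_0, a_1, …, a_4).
Σ a^n = 1/(1 − a) = 1/49;  first 5 digits = (1, 2, 1, 1, 1)

v_3(a) = 1 ≥ 1, so the series converges in ℤ_3 to 1/(1 − a) = 1/(1 − (-48)) = 1/49. Expand this rational in ℤ_3: compute digits iteratively via d_i = x_i mod 3, x_{i+1} = (x_i − d_i)/3. The first 5 digits are (1, 2, 1, 1, 1).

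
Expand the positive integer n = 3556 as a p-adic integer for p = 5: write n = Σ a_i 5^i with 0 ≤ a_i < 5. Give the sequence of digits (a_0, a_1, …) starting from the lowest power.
(a_0, a_1, …) = (1, 1, 2, 3, 0, 1)

Repeated division by 5 gives the digits low-to-high: 3556 = 1 + 1·5^1 + 2·5^2 + 3·5^3 + 1·5^5. Digit sequence: (1, 1, 2, 3, 0, 1).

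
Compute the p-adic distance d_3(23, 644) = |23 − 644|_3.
d_3(23, 644) = 1/27

Step 1 — x − y = 23 − 644 = -621. Step 2 — v_3(-621) = 3 (factor: -621 = −(3^3 · 23); the sign does not affect v_p). Step 3 — |x − y|_3 = 3^{-3} = 1/27.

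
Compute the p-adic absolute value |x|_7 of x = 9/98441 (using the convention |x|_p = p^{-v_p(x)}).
|9/98441|_7 = 2401

Step 1 — compute v_7(x) by factoring powers of 7 out of the numerator and denominator: v_7(9/98441) = -4. Step 2 — apply |x|_p = p^{-v_p(x)} = 7^{4} = 2401.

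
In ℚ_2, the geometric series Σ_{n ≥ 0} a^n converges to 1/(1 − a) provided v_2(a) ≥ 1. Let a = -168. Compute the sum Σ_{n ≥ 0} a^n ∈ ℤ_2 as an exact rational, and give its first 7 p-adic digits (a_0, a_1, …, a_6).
Σ a^n = 1/(1 − a) = 1/169;  first 7 digits = (1, 0, 0, 1, 1, 0, 0)

v_2(a) = 3 ≥ 1, so the series converges in ℤ_2 to 1/(1 − a) = 1/(1 − (-168)) = 1/169. Expand this rational in ℤ_2: compute digits iteratively via d_i = x_i mod 2, x_{i+1} = (x_i − d_i)/2. The first 7 digits are (1, 0, 0, 1, 1, 0, 0).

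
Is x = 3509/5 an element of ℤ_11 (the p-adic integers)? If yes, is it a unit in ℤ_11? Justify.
x ∈ ℤ_11 but not a unit; v_11(x) = 2 > 0

ℤ_11 = {x ∈ ℚ_11 : v_11(x) ≥ 0} and ℤ_11^× = {x ∈ ℤ_11 : v_11(x) = 0}. Here v_11(3509/5) = v_11(num) − v_11(den) = 2; compare against these criteria.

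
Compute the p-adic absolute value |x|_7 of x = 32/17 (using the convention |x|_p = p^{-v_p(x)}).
|32/17|_7 = 1

Step 1 — compute v_7(x) by factoring powers of 7 out of the numerator and denominator: v_7(32/17) = 0. Step 2 — apply |x|_p = p^{-v_p(x)} = 7^{0} = 1.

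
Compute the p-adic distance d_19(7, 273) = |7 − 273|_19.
d_19(7, 273) = 1/19

Step 1 — x − y = 7 − 273 = -266. Step 2 — v_19(-266) = 1 (factor: -266 = −(19^1 · 14); the sign does not affect v_p). Step 3 — |x − y|_19 = 19^{-1} = 1/19.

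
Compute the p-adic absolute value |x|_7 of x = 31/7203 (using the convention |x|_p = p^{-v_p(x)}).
|31/7203|_7 = 2401

Step 1 — compute v_7(x) by factoring powers of 7 out of the numerator and denominator: v_7(31/7203) = -4. Step 2 — apply |x|_p = p^{-v_p(x)} = 7^{4} = 2401.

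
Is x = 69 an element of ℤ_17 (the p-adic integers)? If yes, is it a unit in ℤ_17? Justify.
x ∈ ℤ_17^× (unit); v_17(x) = 0

ℤ_17 = {x ∈ ℚ_17 : v_17(x) ≥ 0} and ℤ_17^× = {x ∈ ℤ_17 : v_17(x) = 0}. Here v_17(69) = v_17(num) − v_17(den) = 0; compare against these criteria.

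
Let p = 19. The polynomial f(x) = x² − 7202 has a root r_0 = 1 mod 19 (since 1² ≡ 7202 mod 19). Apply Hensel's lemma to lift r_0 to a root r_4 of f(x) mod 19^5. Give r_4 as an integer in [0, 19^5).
r_4 = 2032963 (mod 2476099)

Hensel's recurrence: r_{i+1} = r_i − f(r_i)·(f′(r_i))^{-1} mod 19^{i+2}, with f′(x) = 2x. Iterate:
  r_0 = 1 (mod 19)
  r_1 = 172 (mod 361)
  r_2 = 2699 (mod 6859)
  r_3 = 78148 (mod 130321)
  r_4 = 2032963 (mod 2476099)
Final: r_4 = 2032963, and one checks f(r_4) ≡ 0 mod 19^5.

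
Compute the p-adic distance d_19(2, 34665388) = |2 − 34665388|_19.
d_19(2, 34665388) = 1/2476099

Step 1 — x − y = 2 − 34665388 = -34665386. Step 2 — v_19(-34665386) = 5 (factor: -34665386 = −(19^5 · 14); the sign does not affect v_p). Step 3 — |x − y|_19 = 19^{-5} = 1/2476099.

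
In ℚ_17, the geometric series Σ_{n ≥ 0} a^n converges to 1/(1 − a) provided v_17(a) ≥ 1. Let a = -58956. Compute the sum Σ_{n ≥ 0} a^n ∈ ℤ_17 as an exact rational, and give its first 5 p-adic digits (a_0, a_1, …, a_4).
Σ a^n = 1/(1 − a) = 1/58957;  first 5 digits = (1, 0, 0, 5, 16)

v_17(a) = 3 ≥ 1, so the series converges in ℤ_17 to 1/(1 − a) = 1/(1 − (-58956)) = 1/58957. Expand this rational in ℤ_17: compute digits iteratively via d_i = x_i mod 17, x_{i+1} = (x_i − d_i)/17. The first 5 digits are (1, 0, 0, 5, 16).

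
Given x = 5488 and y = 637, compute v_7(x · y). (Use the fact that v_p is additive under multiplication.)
v_7(3495856) = 5

v_p(x) = 3 (factor: 5488 = 7^3 · 16); v_p(y) = 2 (factor: 637 = 7^2 · 13). Additivity: v_p(xy) = v_p(x) + v_p(y) = 3 + 2 = 5. (Direct check: xy = 3495856 = 7^5 · (208).)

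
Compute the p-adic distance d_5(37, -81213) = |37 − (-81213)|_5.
d_5(37, -81213) = 1/3125

Step 1 — x − y = 37 − (-81213) = 81250. Step 2 — v_5(81250) = 5 (factor: 81250 = (5^5 · 26); the sign does not affect v_p). Step 3 — |x − y|_5 = 5^{-5} = 1/3125.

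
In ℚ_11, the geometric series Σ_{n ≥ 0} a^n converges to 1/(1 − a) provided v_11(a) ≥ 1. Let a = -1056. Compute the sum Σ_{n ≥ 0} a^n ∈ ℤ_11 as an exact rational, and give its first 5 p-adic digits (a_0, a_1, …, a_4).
Σ a^n = 1/(1 − a) = 1/1057;  first 5 digits = (1, 3, 0, 6, 4)

v_11(a) = 1 ≥ 1, so the series converges in ℤ_11 to 1/(1 − a) = 1/(1 − (-1056)) = 1/1057. Expand this rational in ℤ_11: compute digits iteratively via d_i = x_i mod 11, x_{i+1} = (x_i − d_i)/11. The first 5 digits are (1, 3, 0, 6, 4).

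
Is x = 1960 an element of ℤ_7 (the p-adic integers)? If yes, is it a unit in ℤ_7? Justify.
x ∈ ℤ_7 but not a unit; v_7(x) = 2 > 0

ℤ_7 = {x ∈ ℚ_7 : v_7(x) ≥ 0} and ℤ_7^× = {x ∈ ℤ_7 : v_7(x) = 0}. Here v_7(1960) = v_7(num) − v_7(den) = 2; compare against these criteria.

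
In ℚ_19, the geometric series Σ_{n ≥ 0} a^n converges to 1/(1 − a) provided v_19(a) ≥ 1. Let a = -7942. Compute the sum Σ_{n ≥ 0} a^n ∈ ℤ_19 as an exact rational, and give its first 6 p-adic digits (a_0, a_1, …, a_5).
Σ a^n = 1/(1 − a) = 1/7943;  first 6 digits = (1, 0, 16, 17, 8, 6)

v_19(a) = 2 ≥ 1, so the series converges in ℤ_19 to 1/(1 − a) = 1/(1 − (-7942)) = 1/7943. Expand this rational in ℤ_19: compute digits iteratively via d_i = x_i mod 19, x_{i+1} = (x_i − d_i)/19. The first 6 digits are (1, 0, 16, 17, 8, 6).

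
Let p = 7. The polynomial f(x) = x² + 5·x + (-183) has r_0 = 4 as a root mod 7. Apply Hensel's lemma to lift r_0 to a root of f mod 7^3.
r_2 = 200 (mod 343)

Hensel: r_{i+1} = r_i − f(r_i)·(f′(r_i))^{-1} mod 7^{i+2}, f′(x) = 2x + 5. Iterate:
  r_0 = 4 (mod 7)
  r_1 = 4 (mod 49)
  r_2 = 200 (mod 343)
Final: r = 200 satisfies f(r) ≡ 0 mod 7^3.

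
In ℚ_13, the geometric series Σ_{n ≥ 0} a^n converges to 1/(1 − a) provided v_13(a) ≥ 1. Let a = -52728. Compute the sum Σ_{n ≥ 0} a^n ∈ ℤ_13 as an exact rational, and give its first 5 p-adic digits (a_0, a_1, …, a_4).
Σ a^n = 1/(1 − a) = 1/52729;  first 5 digits = (1, 0, 0, 2, 11)

v_13(a) = 3 ≥ 1, so the series converges in ℤ_13 to 1/(1 − a) = 1/(1 − (-52728)) = 1/52729. Expand this rational in ℤ_13: compute digits iteratively via d_i = x_i mod 13, x_{i+1} = (x_i − d_i)/13. The first 5 digits are (1, 0, 0, 2, 11).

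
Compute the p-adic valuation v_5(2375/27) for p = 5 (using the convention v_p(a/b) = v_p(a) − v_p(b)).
v_5(2375/27) = 3

Factor powers of 5 from the numerator and denominator of the reduced fraction: 2375 = 5^3 · 19 and 27 = 5^0 · 27. Apply v_p(a/b) = v_p(a) − v_p(b): v_5(2375/27) = 3 − 0 = 3.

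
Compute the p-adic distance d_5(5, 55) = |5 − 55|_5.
d_5(5, 55) = 1/25

Step 1 — x − y = 5 − 55 = -50. Step 2 — v_5(-50) = 2 (factor: -50 = −(5^2 · 2); the sign does not affect v_p). Step 3 — |x − y|_5 = 5^{-2} = 1/25.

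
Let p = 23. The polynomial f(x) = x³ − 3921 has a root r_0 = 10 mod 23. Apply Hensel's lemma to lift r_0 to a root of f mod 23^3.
r_2 = 7692 (mod 12167)

Hensel: r_{i+1} = r_i − f(r_i)/f′(r_i) mod 23^{i+2}, where f′(x) = 3x². Iterate:
  r_0 = 10 (mod 23)
  r_1 = 286 (mod 529)
  r_2 = 7692 (mod 12167)
Final: r = 7692 with f(r) ≡ 0 mod 23^3.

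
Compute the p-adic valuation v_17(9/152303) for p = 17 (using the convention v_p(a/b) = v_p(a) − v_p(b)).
v_17(9/152303) = -3

Factor powers of 17 from the numerator and denominator of the reduced fraction: 9 = 17^0 · 9 and 152303 = 17^3 · 31. Apply v_p(a/b) = v_p(a) − v_p(b): v_17(9/152303) = 0 − 3 = -3.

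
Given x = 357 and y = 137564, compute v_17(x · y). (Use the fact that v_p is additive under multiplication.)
v_17(49110348) = 4

v_p(x) = 1 (factor: 357 = 17^1 · 21); v_p(y) = 3 (factor: 137564 = 17^3 · 28). Additivity: v_p(xy) = v_p(x) + v_p(y) = 1 + 3 = 4. (Direct check: xy = 49110348 = 17^4 · (588).)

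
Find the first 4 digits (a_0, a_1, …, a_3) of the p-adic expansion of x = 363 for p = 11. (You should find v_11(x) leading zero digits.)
(a_0, …, a_3) = (0, 0, 3, 0)

v_11(363) = 2, so a_0 = ... = a_1 = 0. Factor out: x = 11^2 · u with u = 3 a unit in ℤ_11. Expand u iteratively via a_{v+i} = u_i mod 11, u_{i+1} = (u_i − a_{v+i})/11:
  u_0 = 3;  a_2 = 3;  u_1 = (u_0 − 3)/11 = 0
  u_1 = 0;  a_3 = 0;  u_2 = (u_1 − 0)/11 = 0
Digits: (0, 0, 3, 0).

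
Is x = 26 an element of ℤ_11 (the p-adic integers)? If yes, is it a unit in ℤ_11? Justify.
x ∈ ℤ_11^× (unit); v_11(x) = 0

ℤ_11 = {x ∈ ℚ_11 : v_11(x) ≥ 0} and ℤ_11^× = {x ∈ ℤ_11 : v_11(x) = 0}. Here v_11(26) = v_11(num) − v_11(den) = 0; compare against these criteria.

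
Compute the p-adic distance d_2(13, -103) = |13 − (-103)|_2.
d_2(13, -103) = 1/4

Step 1 — x − y = 13 − (-103) = 116. Step 2 — v_2(116) = 2 (factor: 116 = (2^2 · 29); the sign does not affect v_p). Step 3 — |x − y|_2 = 2^{-2} = 1/4.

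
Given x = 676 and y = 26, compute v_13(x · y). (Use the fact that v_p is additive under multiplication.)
v_13(17576) = 3

v_p(x) = 2 (factor: 676 = 13^2 · 4); v_p(y) = 1 (factor: 26 = 13^1 · 2). Additivity: v_p(xy) = v_p(x) + v_p(y) = 2 + 1 = 3. (Direct check: xy = 17576 = 13^3 · (8).)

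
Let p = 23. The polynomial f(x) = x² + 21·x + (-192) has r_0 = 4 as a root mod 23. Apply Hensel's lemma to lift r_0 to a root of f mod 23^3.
r_2 = 372 (mod 12167)

Hensel: r_{i+1} = r_i − f(r_i)·(f′(r_i))^{-1} mod 23^{i+2}, f′(x) = 2x + 21. Iterate:
  r_0 = 4 (mod 23)
  r_1 = 372 (mod 529)
  r_2 = 372 (mod 12167)
Final: r = 372 satisfies f(r) ≡ 0 mod 23^3.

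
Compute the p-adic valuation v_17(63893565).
v_17(63893565) = 5

v_17(n) is the largest exponent k such that 17^k divides n. Factor out: 63893565 = 17^5 · 45. (Sign doesn't affect v_p.) So v_17(63893565) = 5.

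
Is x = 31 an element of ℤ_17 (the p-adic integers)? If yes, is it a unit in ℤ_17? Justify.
x ∈ ℤ_17^× (unit); v_17(x) = 0

ℤ_17 = {x ∈ ℚ_17 : v_17(x) ≥ 0} and ℤ_17^× = {x ∈ ℤ_17 : v_17(x) = 0}. Here v_17(31) = v_17(num) − v_17(den) = 0; compare against these criteria.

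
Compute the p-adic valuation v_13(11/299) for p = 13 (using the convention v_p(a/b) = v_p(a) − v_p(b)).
v_13(11/299) = -1

Factor powers of 13 from the numerator and denominator of the reduced fraction: 11 = 13^0 · 11 and 299 = 13^1 · 23. Apply v_p(a/b) = v_p(a) − v_p(b): v_13(11/299) = 0 − 1 = -1.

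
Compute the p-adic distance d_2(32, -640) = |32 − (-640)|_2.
d_2(32, -640) = 1/32

Step 1 — x − y = 32 − (-640) = 672. Step 2 — v_2(672) = 5 (factor: 672 = (2^5 · 21); the sign does not affect v_p). Step 3 — |x − y|_2 = 2^{-5} = 1/32.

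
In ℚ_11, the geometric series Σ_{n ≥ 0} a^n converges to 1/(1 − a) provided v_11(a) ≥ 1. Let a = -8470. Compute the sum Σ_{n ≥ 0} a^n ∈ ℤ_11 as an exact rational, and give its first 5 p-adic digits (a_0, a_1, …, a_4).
Σ a^n = 1/(1 − a) = 1/8471;  first 5 digits = (1, 0, 7, 4, 4)

v_11(a) = 2 ≥ 1, so the series converges in ℤ_11 to 1/(1 − a) = 1/(1 − (-8470)) = 1/8471. Expand this rational in ℤ_11: compute digits iteratively via d_i = x_i mod 11, x_{i+1} = (x_i − d_i)/11. The first 5 digits are (1, 0, 7, 4, 4).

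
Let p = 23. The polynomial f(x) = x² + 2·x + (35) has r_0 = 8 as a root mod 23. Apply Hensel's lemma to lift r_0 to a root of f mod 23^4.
r_3 = 148680 (mod 279841)

Hensel: r_{i+1} = r_i − f(r_i)·(f′(r_i))^{-1} mod 23^{i+2}, f′(x) = 2x + 2. Iterate:
  r_0 = 8 (mod 23)
  r_1 = 31 (mod 529)
  r_2 = 2676 (mod 12167)
  r_3 = 148680 (mod 279841)
Final: r = 148680 satisfies f(r) ≡ 0 mod 23^4.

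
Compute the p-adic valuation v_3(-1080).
v_3(-1080) = 3

v_3(n) is the largest exponent k such that 3^k divides n. Factor out: -1080 = -3^3 · 40. (Sign doesn't affect v_p.) So v_3(-1080) = 3.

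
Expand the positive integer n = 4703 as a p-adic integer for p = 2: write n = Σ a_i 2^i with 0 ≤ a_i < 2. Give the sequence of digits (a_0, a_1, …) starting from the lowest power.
(a_0, a_1, …) = (1, 1, 1, 1, 1, 0, 1, 0, 0, 1, 0, 0, 1)

Repeated division by 2 gives the digits low-to-high: 4703 = 1 + 1·2^1 + 1·2^2 + 1·2^3 + 1·2^4 + 1·2^6 + 1·2^9 + 1·2^12. Digit sequence: (1, 1, 1, 1, 1, 0, 1, 0, 0, 1, 0, 0, 1).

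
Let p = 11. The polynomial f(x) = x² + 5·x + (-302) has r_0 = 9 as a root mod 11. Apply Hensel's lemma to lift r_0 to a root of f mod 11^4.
r_3 = 11922 (mod 14641)

Hensel: r_{i+1} = r_i − f(r_i)·(f′(r_i))^{-1} mod 11^{i+2}, f′(x) = 2x + 5. Iterate:
  r_0 = 9 (mod 11)
  r_1 = 64 (mod 121)
  r_2 = 1274 (mod 1331)
  r_3 = 11922 (mod 14641)
Final: r = 11922 satisfies f(r) ≡ 0 mod 11^4.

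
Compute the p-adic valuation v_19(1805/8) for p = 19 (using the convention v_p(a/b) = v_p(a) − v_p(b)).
v_19(1805/8) = 2

Factor powers of 19 from the numerator and denominator of the reduced fraction: 1805 = 19^2 · 5 and 8 = 19^0 · 8. Apply v_p(a/b) = v_p(a) − v_p(b): v_19(1805/8) = 2 − 0 = 2.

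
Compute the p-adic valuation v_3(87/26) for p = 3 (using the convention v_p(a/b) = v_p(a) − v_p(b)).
v_3(87/26) = 1

Factor powers of 3 from the numerator and denominator of the reduced fraction: 87 = 3^1 · 29 and 26 = 3^0 · 26. Apply v_p(a/b) = v_p(a) − v_p(b): v_3(87/26) = 1 − 0 = 1.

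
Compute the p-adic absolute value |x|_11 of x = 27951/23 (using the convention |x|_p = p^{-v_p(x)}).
|27951/23|_11 = 1/1331

Step 1 — compute v_11(x) by factoring powers of 11 out of the numerator and denominator: v_11(27951/23) = 3. Step 2 — apply |x|_p = p^{-v_p(x)} = 11^{-3} = 1/1331.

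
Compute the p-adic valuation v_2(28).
v_2(28) = 2

v_2(n) is the largest exponent k such that 2^k divides n. Factor out: 28 = 2^2 · 7. (Sign doesn't affect v_p.) So v_2(28) = 2.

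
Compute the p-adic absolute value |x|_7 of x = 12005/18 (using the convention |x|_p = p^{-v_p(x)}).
|12005/18|_7 = 1/2401

Step 1 — compute v_7(x) by factoring powers of 7 out of the numerator and denominator: v_7(12005/18) = 4. Step 2 — apply |x|_p = p^{-v_p(x)} = 7^{-4} = 1/2401.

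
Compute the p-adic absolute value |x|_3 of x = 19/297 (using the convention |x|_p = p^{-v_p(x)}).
|19/297|_3 = 27

Step 1 — compute v_3(x) by factoring powers of 3 out of the numerator and denominator: v_3(19/297) = -3. Step 2 — apply |x|_p = p^{-v_p(x)} = 3^{3} = 27.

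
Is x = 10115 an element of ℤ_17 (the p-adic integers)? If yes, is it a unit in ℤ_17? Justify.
x ∈ ℤ_17 but not a unit; v_17(x) = 2 > 0

ℤ_17 = {x ∈ ℚ_17 : v_17(x) ≥ 0} and ℤ_17^× = {x ∈ ℤ_17 : v_17(x) = 0}. Here v_17(10115) = v_17(num) − v_17(den) = 2; compare against these criteria.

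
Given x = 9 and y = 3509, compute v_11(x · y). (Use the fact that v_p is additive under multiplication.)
v_11(31581) = 2

v_p(x) = 0 (factor: 9 = 11^0 · 9); v_p(y) = 2 (factor: 3509 = 11^2 · 29). Additivity: v_p(xy) = v_p(x) + v_p(y) = 0 + 2 = 2. (Direct check: xy = 31581 = 11^2 · (261).)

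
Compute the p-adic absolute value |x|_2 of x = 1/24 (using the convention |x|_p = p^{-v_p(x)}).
|1/24|_2 = 8

Step 1 — compute v_2(x) by factoring powers of 2 out of the numerator and denominator: v_2(1/24) = -3. Step 2 — apply |x|_p = p^{-v_p(x)} = 2^{3} = 8.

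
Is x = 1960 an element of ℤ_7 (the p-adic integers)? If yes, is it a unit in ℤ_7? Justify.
x ∈ ℤ_7 but not a unit; v_7(x) = 2 > 0

ℤ_7 = {x ∈ ℚ_7 : v_7(x) ≥ 0} and ℤ_7^× = {x ∈ ℤ_7 : v_7(x) = 0}. Here v_7(1960) = v_7(num) − v_7(den) = 2; compare against these criteria.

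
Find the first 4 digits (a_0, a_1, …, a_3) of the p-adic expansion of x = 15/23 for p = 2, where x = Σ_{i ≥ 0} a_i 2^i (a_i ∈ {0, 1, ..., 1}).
(a_0, …, a_3) = (1, 0, 0, 1)

v_2(15/23) = 0 (numerator and denominator both coprime to 2), so x ∈ ℤ_2^×. Compute digits iteratively via a_i = x_i mod 2, x_{i+1} = (x_i − a_i)/2, with x_0 = x:
  x_0 = 15/23;  a_0 = 1;  x_1 = (x_0 − 1)/2 = -4/23
  x_1 = -4/23;  a_1 = 0;  x_2 = (x_1 − 0)/2 = -2/23
  x_2 = -2/23;  a_2 = 0;  x_3 = (x_2 − 0)/2 = -1/23
  x_3 = -1/23;  a_3 = 1;  x_4 = (x_3 − 1)/2 = -12/23
Digits: (1, 0, 0, 1).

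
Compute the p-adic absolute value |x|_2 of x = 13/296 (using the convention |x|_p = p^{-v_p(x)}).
|13/296|_2 = 8

Step 1 — compute v_2(x) by factoring powers of 2 out of the numerator and denominator: v_2(13/296) = -3. Step 2 — apply |x|_p = p^{-v_p(x)} = 2^{3} = 8.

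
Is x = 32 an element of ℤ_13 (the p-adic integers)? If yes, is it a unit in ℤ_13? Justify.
x ∈ ℤ_13^× (unit); v_13(x) = 0

ℤ_13 = {x ∈ ℚ_13 : v_13(x) ≥ 0} and ℤ_13^× = {x ∈ ℤ_13 : v_13(x) = 0}. Here v_13(32) = v_13(num) − v_13(den) = 0; compare against these criteria.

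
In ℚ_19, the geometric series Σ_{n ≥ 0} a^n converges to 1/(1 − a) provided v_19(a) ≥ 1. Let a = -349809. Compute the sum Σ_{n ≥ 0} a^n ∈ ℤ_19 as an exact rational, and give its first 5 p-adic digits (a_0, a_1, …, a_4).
Σ a^n = 1/(1 − a) = 1/349810;  first 5 digits = (1, 0, 0, 6, 16)

v_19(a) = 3 ≥ 1, so the series converges in ℤ_19 to 1/(1 − a) = 1/(1 − (-349809)) = 1/349810. Expand this rational in ℤ_19: compute digits iteratively via d_i = x_i mod 19, x_{i+1} = (x_i − d_i)/19. The first 5 digits are (1, 0, 0, 6, 16).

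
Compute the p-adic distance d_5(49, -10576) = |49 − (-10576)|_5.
d_5(49, -10576) = 1/625

Step 1 — x − y = 49 − (-10576) = 10625. Step 2 — v_5(10625) = 4 (factor: 10625 = (5^4 · 17); the sign does not affect v_p). Step 3 — |x − y|_5 = 5^{-4} = 1/625.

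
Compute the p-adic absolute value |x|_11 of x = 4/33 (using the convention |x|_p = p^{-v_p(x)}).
|4/33|_11 = 11

Step 1 — compute v_11(x) by factoring powers of 11 out of the numerator and denominator: v_11(4/33) = -1. Step 2 — apply |x|_p = p^{-v_p(x)} = 11^{1} = 11.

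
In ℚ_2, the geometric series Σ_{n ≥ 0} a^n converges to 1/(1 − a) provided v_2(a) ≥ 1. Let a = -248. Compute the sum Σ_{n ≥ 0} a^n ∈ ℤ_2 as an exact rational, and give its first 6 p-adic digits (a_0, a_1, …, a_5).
Σ a^n = 1/(1 − a) = 1/249;  first 6 digits = (1, 0, 0, 1, 0, 0)

v_2(a) = 3 ≥ 1, so the series converges in ℤ_2 to 1/(1 − a) = 1/(1 − (-248)) = 1/249. Expand this rational in ℤ_2: compute digits iteratively via d_i = x_i mod 2, x_{i+1} = (x_i − d_i)/2. The first 6 digits are (1, 0, 0, 1, 0, 0).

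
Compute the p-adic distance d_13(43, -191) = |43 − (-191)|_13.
d_13(43, -191) = 1/13

Step 1 — x − y = 43 − (-191) = 234. Step 2 — v_13(234) = 1 (factor: 234 = (13^1 · 18); the sign does not affect v_p). Step 3 — |x − y|_13 = 13^{-1} = 1/13.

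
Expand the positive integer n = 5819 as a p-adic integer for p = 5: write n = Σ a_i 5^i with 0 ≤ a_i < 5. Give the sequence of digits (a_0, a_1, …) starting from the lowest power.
(a_0, a_1, …) = (4, 3, 2, 1, 4, 1)

Repeated division by 5 gives the digits low-to-high: 5819 = 4 + 3·5^1 + 2·5^2 + 1·5^3 + 4·5^4 + 1·5^5. Digit sequence: (4, 3, 2, 1, 4, 1).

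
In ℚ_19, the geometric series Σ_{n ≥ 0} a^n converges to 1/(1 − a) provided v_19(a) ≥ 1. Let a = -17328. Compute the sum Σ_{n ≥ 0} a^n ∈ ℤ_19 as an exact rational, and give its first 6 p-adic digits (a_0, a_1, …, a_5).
Σ a^n = 1/(1 − a) = 1/17329;  first 6 digits = (1, 0, 9, 16, 4, 7)

v_19(a) = 2 ≥ 1, so the series converges in ℤ_19 to 1/(1 − a) = 1/(1 − (-17328)) = 1/17329. Expand this rational in ℤ_19: compute digits iteratively via d_i = x_i mod 19, x_{i+1} = (x_i − d_i)/19. The first 6 digits are (1, 0, 9, 16, 4, 7).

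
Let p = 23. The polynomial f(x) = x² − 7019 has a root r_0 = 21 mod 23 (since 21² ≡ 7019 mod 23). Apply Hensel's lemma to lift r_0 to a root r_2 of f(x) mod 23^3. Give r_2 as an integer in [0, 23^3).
r_2 = 2344 (mod 12167)

Hensel's recurrence: r_{i+1} = r_i − f(r_i)·(f′(r_i))^{-1} mod 23^{i+2}, with f′(x) = 2x. Iterate:
  r_0 = 21 (mod 23)
  r_1 = 228 (mod 529)
  r_2 = 2344 (mod 12167)
Final: r_2 = 2344, and one checks f(r_2) ≡ 0 mod 23^3.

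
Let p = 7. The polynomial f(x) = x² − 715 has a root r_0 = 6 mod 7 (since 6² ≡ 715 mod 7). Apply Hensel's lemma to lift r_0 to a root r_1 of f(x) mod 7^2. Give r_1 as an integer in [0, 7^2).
r_1 = 34 (mod 49)

Hensel's recurrence: r_{i+1} = r_i − f(r_i)·(f′(r_i))^{-1} mod 7^{i+2}, with f′(x) = 2x. Iterate:
  r_0 = 6 (mod 7)
  r_1 = 34 (mod 49)
Final: r_1 = 34, and one checks f(r_1) ≡ 0 mod 7^2.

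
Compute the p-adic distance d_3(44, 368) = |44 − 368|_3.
d_3(44, 368) = 1/81

Step 1 — x − y = 44 − 368 = -324. Step 2 — v_3(-324) = 4 (factor: -324 = −(3^4 · 4); the sign does not affect v_p). Step 3 — |x − y|_3 = 3^{-4} = 1/81.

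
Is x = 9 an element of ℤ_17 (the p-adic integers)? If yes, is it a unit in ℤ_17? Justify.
x ∈ ℤ_17^× (unit); v_17(x) = 0

ℤ_17 = {x ∈ ℚ_17 : v_17(x) ≥ 0} and ℤ_17^× = {x ∈ ℤ_17 : v_17(x) = 0}. Here v_17(9) = v_17(num) − v_17(den) = 0; compare against these criteria.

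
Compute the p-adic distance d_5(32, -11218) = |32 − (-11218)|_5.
d_5(32, -11218) = 1/625

Step 1 — x − y = 32 − (-11218) = 11250. Step 2 — v_5(11250) = 4 (factor: 11250 = (5^4 · 18); the sign does not affect v_p). Step 3 — |x − y|_5 = 5^{-4} = 1/625.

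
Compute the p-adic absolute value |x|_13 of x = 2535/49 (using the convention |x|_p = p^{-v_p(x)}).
|2535/49|_13 = 1/169

Step 1 — compute v_13(x) by factoring powers of 13 out of the numerator and denominator: v_13(2535/49) = 2. Step 2 — apply |x|_p = p^{-v_p(x)} = 13^{-2} = 1/169.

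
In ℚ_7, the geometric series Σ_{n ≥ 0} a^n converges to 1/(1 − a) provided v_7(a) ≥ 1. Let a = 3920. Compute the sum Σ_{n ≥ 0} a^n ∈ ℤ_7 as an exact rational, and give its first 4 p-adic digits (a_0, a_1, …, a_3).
Σ a^n = 1/(1 − a) = -1/3919;  first 4 digits = (1, 0, 3, 4)

v_7(a) = 2 ≥ 1, so the series converges in ℤ_7 to 1/(1 − a) = 1/(1 − 3920) = -1/3919. Expand this rational in ℤ_7: compute digits iteratively via d_i = x_i mod 7, x_{i+1} = (x_i − d_i)/7. The first 4 digits are (1, 0, 3, 4).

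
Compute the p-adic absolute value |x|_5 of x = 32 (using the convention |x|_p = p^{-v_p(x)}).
|32|_5 = 1

Step 1 — compute v_5(x) by factoring powers of 5 out of the numerator and denominator: v_5(32) = 0. Step 2 — apply |x|_p = p^{-v_p(x)} = 5^{0} = 1.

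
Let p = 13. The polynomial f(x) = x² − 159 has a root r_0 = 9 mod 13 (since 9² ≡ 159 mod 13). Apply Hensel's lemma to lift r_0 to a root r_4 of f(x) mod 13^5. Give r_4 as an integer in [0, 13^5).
r_4 = 96287 (mod 371293)

Hensel's recurrence: r_{i+1} = r_i − f(r_i)·(f′(r_i))^{-1} mod 13^{i+2}, with f′(x) = 2x. Iterate:
  r_0 = 9 (mod 13)
  r_1 = 126 (mod 169)
  r_2 = 1816 (mod 2197)
  r_3 = 10604 (mod 28561)
  r_4 = 96287 (mod 371293)
Final: r_4 = 96287, and one checks f(r_4) ≡ 0 mod 13^5.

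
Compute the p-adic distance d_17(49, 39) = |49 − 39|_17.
d_17(49, 39) = 1

Step 1 — x − y = 49 − 39 = 10. Step 2 — v_17(10) = 0 (factor: 10 = (17^0 · 10); the sign does not affect v_p). Step 3 — |x − y|_17 = 17^{0} = 1.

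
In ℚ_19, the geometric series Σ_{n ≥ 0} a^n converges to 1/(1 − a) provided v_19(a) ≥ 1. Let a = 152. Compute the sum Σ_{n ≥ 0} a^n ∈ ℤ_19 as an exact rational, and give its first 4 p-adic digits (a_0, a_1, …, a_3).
Σ a^n = 1/(1 − a) = -1/151;  first 4 digits = (1, 8, 7, 2)

v_19(a) = 1 ≥ 1, so the series converges in ℤ_19 to 1/(1 − a) = 1/(1 − 152) = -1/151. Expand this rational in ℤ_19: compute digits iteratively via d_i = x_i mod 19, x_{i+1} = (x_i − d_i)/19. The first 4 digits are (1, 8, 7, 2).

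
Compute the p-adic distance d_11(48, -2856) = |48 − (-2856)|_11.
d_11(48, -2856) = 1/121

Step 1 — x − y = 48 − (-2856) = 2904. Step 2 — v_11(2904) = 2 (factor: 2904 = (11^2 · 24); the sign does not affect v_p). Step 3 — |x − y|_11 = 11^{-2} = 1/121.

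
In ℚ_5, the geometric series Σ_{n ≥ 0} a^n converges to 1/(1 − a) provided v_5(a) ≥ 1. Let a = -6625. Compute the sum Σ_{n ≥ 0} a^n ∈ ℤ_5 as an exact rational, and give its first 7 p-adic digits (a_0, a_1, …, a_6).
Σ a^n = 1/(1 − a) = 1/6626;  first 7 digits = (1, 0, 0, 2, 4, 2, 3)

v_5(a) = 3 ≥ 1, so the series converges in ℤ_5 to 1/(1 − a) = 1/(1 − (-6625)) = 1/6626. Expand this rational in ℤ_5: compute digits iteratively via d_i = x_i mod 5, x_{i+1} = (x_i − d_i)/5. The first 7 digits are (1, 0, 0, 2, 4, 2, 3).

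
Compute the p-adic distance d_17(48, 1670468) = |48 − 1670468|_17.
d_17(48, 1670468) = 1/83521

Step 1 — x − y = 48 − 1670468 = -1670420. Step 2 — v_17(-1670420) = 4 (factor: -1670420 = −(17^4 · 20); the sign does not affect v_p). Step 3 — |x − y|_17 = 17^{-4} = 1/83521.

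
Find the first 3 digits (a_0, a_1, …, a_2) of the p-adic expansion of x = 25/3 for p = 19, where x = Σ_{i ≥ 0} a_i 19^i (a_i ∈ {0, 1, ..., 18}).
(a_0, …, a_2) = (2, 13, 12)

v_19(25/3) = 0 (numerator and denominator both coprime to 19), so x ∈ ℤ_19^×. Compute digits iteratively via a_i = x_i mod 19, x_{i+1} = (x_i − a_i)/19, with x_0 = x:
  x_0 = 25/3;  a_0 = 2;  x_1 = (x_0 − 2)/19 = 1/3
  x_1 = 1/3;  a_1 = 13;  x_2 = (x_1 − 13)/19 = -2/3
  x_2 = -2/3;  a_2 = 12;  x_3 = (x_2 − 12)/19 = -2/3
Digits: (2, 13, 12).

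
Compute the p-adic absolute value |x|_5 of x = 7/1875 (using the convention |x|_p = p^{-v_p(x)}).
|7/1875|_5 = 625

Step 1 — compute v_5(x) by factoring powers of 5 out of the numerator and denominator: v_5(7/1875) = -4. Step 2 — apply |x|_p = p^{-v_p(x)} = 5^{4} = 625.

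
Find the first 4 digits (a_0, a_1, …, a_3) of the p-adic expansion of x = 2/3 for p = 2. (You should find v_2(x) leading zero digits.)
(a_0, …, a_3) = (0, 1, 1, 0)

v_2(2/3) = 1, so a_0 = ... = a_0 = 0. Factor out: x = 2^1 · u with u = 1/3 a unit in ℤ_2. Expand u iteratively via a_{v+i} = u_i mod 2, u_{i+1} = (u_i − a_{v+i})/2:
  u_0 = 1/3;  a_1 = 1;  u_1 = (u_0 − 1)/2 = -1/3
  u_1 = -1/3;  a_2 = 1;  u_2 = (u_1 − 1)/2 = -2/3
  u_2 = -2/3;  a_3 = 0;  u_3 = (u_2 − 0)/2 = -1/3
Digits: (0, 1, 1, 0).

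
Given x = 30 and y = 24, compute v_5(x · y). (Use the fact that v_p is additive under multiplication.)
v_5(720) = 1

v_p(x) = 1 (factor: 30 = 5^1 · 6); v_p(y) = 0 (factor: 24 = 5^0 · 24). Additivity: v_p(xy) = v_p(x) + v_p(y) = 1 + 0 = 1. (Direct check: xy = 720 = 5^1 · (144).)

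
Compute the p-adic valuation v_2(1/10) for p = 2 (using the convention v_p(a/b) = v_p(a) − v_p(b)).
v_2(1/10) = -1

Factor powers of 2 from the numerator and denominator of the reduced fraction: 1 = 2^0 · 1 and 10 = 2^1 · 5. Apply v_p(a/b) = v_p(a) − v_p(b): v_2(1/10) = 0 − 1 = -1.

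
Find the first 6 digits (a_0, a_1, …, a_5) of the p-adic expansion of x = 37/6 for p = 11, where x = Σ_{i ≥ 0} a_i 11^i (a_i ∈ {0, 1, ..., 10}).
(a_0, …, a_5) = (8, 9, 1, 9, 1, 9)

v_11(37/6) = 0 (numerator and denominator both coprime to 11), so x ∈ ℤ_11^×. Compute digits iteratively via a_i = x_i mod 11, x_{i+1} = (x_i − a_i)/11, with x_0 = x:
  x_0 = 37/6;  a_0 = 8;  x_1 = (x_0 − 8)/11 = -1/6
  x_1 = -1/6;  a_1 = 9;  x_2 = (x_1 − 9)/11 = -5/6
  x_2 = -5/6;  a_2 = 1;  x_3 = (x_2 − 1)/11 = -1/6
  x_3 = -1/6;  a_3 = 9;  x_4 = (x_3 − 9)/11 = -5/6
  x_4 = -5/6;  a_4 = 1;  x_5 = (x_4 − 1)/11 = -1/6
  x_5 = -1/6;  a_5 = 9;  x_6 = (x_5 − 9)/11 = -5/6
Digits: (8, 9, 1, 9, 1, 9).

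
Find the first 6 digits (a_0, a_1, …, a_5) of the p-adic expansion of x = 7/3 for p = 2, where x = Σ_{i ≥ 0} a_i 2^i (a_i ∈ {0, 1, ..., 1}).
(a_0, …, a_5) = (1, 0, 1, 1, 0, 1)

v_2(7/3) = 0 (numerator and denominator both coprime to 2), so x ∈ ℤ_2^×. Compute digits iteratively via a_i = x_i mod 2, x_{i+1} = (x_i − a_i)/2, with x_0 = x:
  x_0 = 7/3;  a_0 = 1;  x_1 = (x_0 − 1)/2 = 2/3
  x_1 = 2/3;  a_1 = 0;  x_2 = (x_1 − 0)/2 = 1/3
  x_2 = 1/3;  a_2 = 1;  x_3 = (x_2 − 1)/2 = -1/3
  x_3 = -1/3;  a_3 = 1;  x_4 = (x_3 − 1)/2 = -2/3
  x_4 = -2/3;  a_4 = 0;  x_5 = (x_4 − 0)/2 = -1/3
  x_5 = -1/3;  a_5 = 1;  x_6 = (x_5 − 1)/2 = -2/3
Digits: (1, 0, 1, 1, 0, 1).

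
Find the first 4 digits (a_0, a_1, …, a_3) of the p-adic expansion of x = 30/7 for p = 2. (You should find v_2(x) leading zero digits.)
(a_0, …, a_3) = (0, 1, 0, 0)

v_2(30/7) = 1, so a_0 = ... = a_0 = 0. Factor out: x = 2^1 · u with u = 15/7 a unit in ℤ_2. Expand u iteratively via a_{v+i} = u_i mod 2, u_{i+1} = (u_i − a_{v+i})/2:
  u_0 = 15/7;  a_1 = 1;  u_1 = (u_0 − 1)/2 = 4/7
  u_1 = 4/7;  a_2 = 0;  u_2 = (u_1 − 0)/2 = 2/7
  u_2 = 2/7;  a_3 = 0;  u_3 = (u_2 − 0)/2 = 1/7
Digits: (0, 1, 0, 0).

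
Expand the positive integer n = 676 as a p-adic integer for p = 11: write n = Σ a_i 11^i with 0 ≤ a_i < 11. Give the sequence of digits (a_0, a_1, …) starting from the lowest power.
(a_0, a_1, …) = (5, 6, 5)

Repeated division by 11 gives the digits low-to-high: 676 = 5 + 6·11^1 + 5·11^2. Digit sequence: (5, 6, 5).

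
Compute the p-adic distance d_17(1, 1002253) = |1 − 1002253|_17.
d_17(1, 1002253) = 1/83521

Step 1 — x − y = 1 − 1002253 = -1002252. Step 2 — v_17(-1002252) = 4 (factor: -1002252 = −(17^4 · 12); the sign does not affect v_p). Step 3 — |x − y|_17 = 17^{-4} = 1/83521.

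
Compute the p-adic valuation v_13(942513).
v_13(942513) = 4

v_13(n) is the largest exponent k such that 13^k divides n. Factor out: 942513 = 13^4 · 33. (Sign doesn't affect v_p.) So v_13(942513) = 4.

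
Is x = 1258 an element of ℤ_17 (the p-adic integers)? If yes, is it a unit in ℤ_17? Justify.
x ∈ ℤ_17 but not a unit; v_17(x) = 1 > 0

ℤ_17 = {x ∈ ℚ_17 : v_17(x) ≥ 0} and ℤ_17^× = {x ∈ ℤ_17 : v_17(x) = 0}. Here v_17(1258) = v_17(num) − v_17(den) = 1; compare against these criteria.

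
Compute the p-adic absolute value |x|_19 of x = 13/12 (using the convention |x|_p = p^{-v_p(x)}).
|13/12|_19 = 1

Step 1 — compute v_19(x) by factoring powers of 19 out of the numerator and denominator: v_19(13/12) = 0. Step 2 — apply |x|_p = p^{-v_p(x)} = 19^{0} = 1.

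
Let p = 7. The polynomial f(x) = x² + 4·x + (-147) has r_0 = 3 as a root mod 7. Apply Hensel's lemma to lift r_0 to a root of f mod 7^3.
r_2 = 45 (mod 343)

Hensel: r_{i+1} = r_i − f(r_i)·(f′(r_i))^{-1} mod 7^{i+2}, f′(x) = 2x + 4. Iterate:
  r_0 = 3 (mod 7)
  r_1 = 45 (mod 49)
  r_2 = 45 (mod 343)
Final: r = 45 satisfies f(r) ≡ 0 mod 7^3.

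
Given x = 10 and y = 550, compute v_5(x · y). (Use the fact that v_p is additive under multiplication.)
v_5(5500) = 3

v_p(x) = 1 (factor: 10 = 5^1 · 2); v_p(y) = 2 (factor: 550 = 5^2 · 22). Additivity: v_p(xy) = v_p(x) + v_p(y) = 1 + 2 = 3. (Direct check: xy = 5500 = 5^3 · (44).)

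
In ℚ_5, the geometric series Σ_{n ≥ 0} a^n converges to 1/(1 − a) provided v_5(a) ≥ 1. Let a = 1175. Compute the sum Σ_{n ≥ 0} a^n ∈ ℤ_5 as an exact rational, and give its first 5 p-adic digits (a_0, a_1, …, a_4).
Σ a^n = 1/(1 − a) = -1/1174;  first 5 digits = (1, 0, 2, 4, 0)

v_5(a) = 2 ≥ 1, so the series converges in ℤ_5 to 1/(1 − a) = 1/(1 − 1175) = -1/1174. Expand this rational in ℤ_5: compute digits iteratively via d_i = x_i mod 5, x_{i+1} = (x_i − d_i)/5. The first 5 digits are (1, 0, 2, 4, 0).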